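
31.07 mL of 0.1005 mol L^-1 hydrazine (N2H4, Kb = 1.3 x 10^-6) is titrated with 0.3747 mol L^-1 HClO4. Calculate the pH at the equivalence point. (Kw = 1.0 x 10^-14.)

4.61

n(N2H4) = 0.1005 x 0.03107 = 0.003123 mol; V(HClO4) at equivalence = 0.003123/0.3747 = 0.008333 L.
At equivalence the base is fully converted to N2H5+; total volume = 0.03940 L, so [N2H5+] = 0.003123/0.03940 = 0.07925 M.
Ka(N2H5+) = Kw/Kb = 1.0e-14 / 1.3 x 10^-6 = 7.69e-9.
[H^+] = sqrt(Ka x [N2H5+]) = sqrt(7.69e-9 x 0.07925) = 2.47e-5 M.
pH = -log(2.47e-5) = 4.61.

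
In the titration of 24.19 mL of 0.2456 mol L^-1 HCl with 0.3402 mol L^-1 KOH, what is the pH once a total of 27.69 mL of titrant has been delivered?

12.83

n(acid) = 0.2456 x 0.02419 = 0.005941 mol; n(KOH) added = 0.3402 x 0.02769 = 0.009420 mol.
Base is in excess by 0.009420 - 0.005941 = 0.003479 mol in a total volume of 0.05188 L.
[OH^-] = 0.003479/0.05188 = 0.06706 M, so pOH = 1.17 and pH = 14.00 - 1.17 = 12.83.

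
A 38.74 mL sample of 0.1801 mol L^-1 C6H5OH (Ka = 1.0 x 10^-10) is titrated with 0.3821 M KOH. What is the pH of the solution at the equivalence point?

11.54

n(C6H5OH) = 0.1801 x 0.03874 = 0.006977 mol; V(KOH) at equivalence = 0.006977/0.3821 = 0.01826 L.
At equivalence all the acid is converted to C6H5O-; total volume = 0.03874 + 0.01826 = 0.05700 L, so [C6H5O-] = 0.006977/0.05700 = 0.1224 M.
Kb = Kw/Ka = 1.0e-14 / 1.0 x 10^-10 = 0.000100.
[OH^-] = sqrt(Kb x [C6H5O-]) = sqrt(0.000100 x 0.1224) = 0.00350 M.
pOH = 2.46, so pH = 14.00 - 2.46 = 11.54.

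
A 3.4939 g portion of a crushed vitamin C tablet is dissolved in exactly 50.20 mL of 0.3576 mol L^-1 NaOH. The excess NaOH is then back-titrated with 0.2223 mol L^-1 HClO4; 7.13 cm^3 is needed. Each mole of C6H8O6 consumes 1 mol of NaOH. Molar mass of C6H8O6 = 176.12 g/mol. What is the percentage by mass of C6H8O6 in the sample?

82.5%

Total n(NaOH) added = 0.3576 x 0.05020 = 0.01795 mol.
n(HClO4) used = 0.2223 x 0.007130 = 0.001585 mol, which equals the excess n(NaOH).
So n(NaOH) consumed by the sample = 0.01795 - 0.001585 = 0.01637 mol.
n(C6H8O6) = 0.01637 / 1 = 0.01637 mol.
mass C6H8O6 = 0.01637 x 176.12 = 2.882 g, so %C6H8O6 = 2.882/3.4939 x 100 = 82.5%.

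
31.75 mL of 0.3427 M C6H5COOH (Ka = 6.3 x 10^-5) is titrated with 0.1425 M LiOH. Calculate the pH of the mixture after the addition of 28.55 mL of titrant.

Initial n(C6H5COOH) = 0.3427 x 0.03175 = 0.01088 mol.
n(LiOH) added = 0.1425 x 0.02855 = 0.004068 mol, converting that many moles of C6H5COOH to C6H5COO-.
Remaining n(C6H5COOH) = 0.006812 mol; n(C6H5COO-) = 0.004068 mol.
By Henderson-Hasselbalch, pH = pKa + log([A^-]/[HA]) = 4.20 + log(0.004068/0.006812) = 4.20 + (-0.22) = 3.98.

3.98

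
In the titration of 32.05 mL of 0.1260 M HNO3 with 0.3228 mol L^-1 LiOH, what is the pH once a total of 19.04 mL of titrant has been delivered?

n(acid) = 0.1260 x 0.03205 = 0.004038 mol; n(LiOH) added = 0.3228 x 0.01904 = 0.006146 mol.
Base is in excess by 0.006146 - 0.004038 = 0.002108 mol in a total volume of 0.05109 L.
[OH^-] = 0.002108/0.05109 = 0.04126 M, so pOH = 1.38 and pH = 14.00 - 1.38 = 12.62.

12.62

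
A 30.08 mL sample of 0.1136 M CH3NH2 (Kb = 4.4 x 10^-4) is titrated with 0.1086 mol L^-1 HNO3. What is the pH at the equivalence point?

n(CH3NH2) = 0.1136 x 0.03008 = 0.003417 mol; V(HNO3) at equivalence = 0.003417/0.1086 = 0.03146 L.
At equivalence the base is fully converted to CH3NH3+; total volume = 0.06154 L, so [CH3NH3+] = 0.003417/0.06154 = 0.05552 M.
Ka(CH3NH3+) = Kw/Kb = 1.0e-14 / 4.4 x 10^-4 = 2.27e-11.
[H^+] = sqrt(Ka x [CH3NH3+]) = sqrt(2.27e-11 x 0.05552) = 1.12e-6 M.
pH = -log(1.12e-6) = 5.95.

5.95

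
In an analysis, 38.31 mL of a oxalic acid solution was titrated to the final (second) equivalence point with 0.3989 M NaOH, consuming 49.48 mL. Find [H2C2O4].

n(NaOH) = 0.3989 x 0.04948 = 0.01974 mol.
At the final (second) equivalence point, 2 mol OH^- react per mol H2C2O4, so n(H2C2O4) = 0.01974 / 2 = 0.009869 mol.
[H2C2O4] = 0.009869 / 0.03831 L = 0.258 M.

0.258 M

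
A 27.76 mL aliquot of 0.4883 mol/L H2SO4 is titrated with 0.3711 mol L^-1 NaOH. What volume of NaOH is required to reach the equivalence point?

73.1 mL

n(H2SO4) = 0.4883 mol/L x 0.02776 L = 0.01356 mol.
The neutralisation is 1 H2SO4 : 2 NaOH, so n(NaOH) = 0.01356 x 2/1 = 0.02711 mol.
V(NaOH) = 0.02711 / 0.3711 = 0.07305 L = 73.1 mL.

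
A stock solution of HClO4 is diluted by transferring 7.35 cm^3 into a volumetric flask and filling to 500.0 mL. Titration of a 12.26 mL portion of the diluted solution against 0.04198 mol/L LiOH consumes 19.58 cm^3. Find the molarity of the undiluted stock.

n(LiOH) = 0.04198 x 0.01958 = 0.0008220 mol.
n(HClO4) in the aliquot = 0.0008220 mol.
[diluted HClO4] = 0.0008220 / 0.01226 = 0.06704 M.
Dilution factor = 500.0/7.350 = 68.03, so [stock] = 0.06704 x 68.03 = 4.56 M.

4.56 M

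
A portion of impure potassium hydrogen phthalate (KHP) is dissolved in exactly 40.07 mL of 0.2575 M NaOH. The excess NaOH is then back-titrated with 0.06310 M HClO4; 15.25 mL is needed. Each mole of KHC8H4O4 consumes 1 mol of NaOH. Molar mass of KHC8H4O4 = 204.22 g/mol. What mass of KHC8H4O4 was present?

1.91 g

Total n(NaOH) added = 0.2575 x 0.04007 = 0.01032 mol.
n(HClO4) used = 0.06310 x 0.01525 = 0.0009623 mol, which equals the excess n(NaOH).
So n(NaOH) consumed by the sample = 0.01032 - 0.0009623 = 0.009356 mol.
n(KHC8H4O4) = 0.009356 / 1 = 0.009356 mol.
mass = 0.009356 mol x 204.22 g/mol = 1.91 g.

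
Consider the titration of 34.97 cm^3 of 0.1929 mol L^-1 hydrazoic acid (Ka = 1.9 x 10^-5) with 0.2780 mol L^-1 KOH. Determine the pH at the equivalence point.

8.89

n(HN3) = 0.1929 x 0.03497 = 0.006746 mol; V(KOH) at equivalence = 0.006746/0.2780 = 0.02427 L.
At equivalence all the acid is converted to N3-; total volume = 0.03497 + 0.02427 = 0.05924 L, so [N3-] = 0.006746/0.05924 = 0.1139 M.
Kb = Kw/Ka = 1.0e-14 / 1.9 x 10^-5 = 5.26e-10.
[OH^-] = sqrt(Kb x [N3-]) = sqrt(5.26e-10 x 0.1139) = 7.74e-6 M.
pOH = 5.11, so pH = 14.00 - 5.11 = 8.89.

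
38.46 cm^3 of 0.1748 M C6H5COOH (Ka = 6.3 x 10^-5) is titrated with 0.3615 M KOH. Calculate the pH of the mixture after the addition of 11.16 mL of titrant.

Initial n(C6H5COOH) = 0.1748 x 0.03846 = 0.006723 mol.
n(KOH) added = 0.3615 x 0.01116 = 0.004034 mol, converting that many moles of C6H5COOH to C6H5COO-.
Remaining n(C6H5COOH) = 0.002688 mol; n(C6H5COO-) = 0.004034 mol.
By Henderson-Hasselbalch, pH = pKa + log([A^-]/[HA]) = 4.20 + log(0.004034/0.002688) = 4.20 + (+0.18) = 4.38.

4.38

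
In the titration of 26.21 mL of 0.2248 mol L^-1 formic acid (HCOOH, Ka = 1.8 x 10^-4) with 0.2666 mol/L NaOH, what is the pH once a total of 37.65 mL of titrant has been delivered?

12.81

n(acid) = 0.2248 x 0.02621 = 0.005892 mol; n(NaOH) added = 0.2666 x 0.03765 = 0.01004 mol.
Base is in excess by 0.01004 - 0.005892 = 0.004145 mol in a total volume of 0.06386 L.
[OH^-] = 0.004145/0.06386 = 0.06492 M, so pOH = 1.19 and pH = 14.00 - 1.19 = 12.81.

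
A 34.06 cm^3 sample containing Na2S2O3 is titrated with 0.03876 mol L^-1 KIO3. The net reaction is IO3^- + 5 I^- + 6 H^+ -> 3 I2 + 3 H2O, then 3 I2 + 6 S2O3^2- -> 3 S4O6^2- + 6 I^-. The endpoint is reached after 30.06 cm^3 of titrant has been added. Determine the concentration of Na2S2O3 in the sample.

0.205 M

n(KIO3) = 0.03876 x 0.03006 = 0.001165 mol.
From the balanced equation, 1 mol KIO3 reacts with 6 mol Na2S2O3, so n(Na2S2O3) = 0.001165 x 6/1 = 0.006991 mol.
[Na2S2O3] = 0.006991 / 0.03406 L = 0.205 M.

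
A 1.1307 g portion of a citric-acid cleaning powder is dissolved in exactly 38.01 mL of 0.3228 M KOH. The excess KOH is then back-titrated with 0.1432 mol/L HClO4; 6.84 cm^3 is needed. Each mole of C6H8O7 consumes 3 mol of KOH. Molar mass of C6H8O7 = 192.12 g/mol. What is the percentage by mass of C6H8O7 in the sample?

Total n(KOH) added = 0.3228 x 0.03801 = 0.01227 mol.
n(HClO4) used = 0.1432 x 0.006840 = 0.0009795 mol, which equals the excess n(KOH).
So n(KOH) consumed by the sample = 0.01227 - 0.0009795 = 0.01129 mol.
n(C6H8O7) = 0.01129 / 3 = 0.003763 mol.
mass C6H8O7 = 0.003763 x 192.12 = 0.7230 g, so %C6H8O7 = 0.7230/1.1307 x 100 = 63.9%.

63.9%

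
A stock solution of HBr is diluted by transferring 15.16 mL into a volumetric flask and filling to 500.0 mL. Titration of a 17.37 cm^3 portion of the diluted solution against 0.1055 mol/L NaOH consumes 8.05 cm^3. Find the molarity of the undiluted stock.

1.61 M

n(NaOH) = 0.1055 x 0.008050 = 0.0008493 mol.
n(HBr) in the aliquot = 0.0008493 mol.
[diluted HBr] = 0.0008493 / 0.01737 = 0.04889 M.
Dilution factor = 500.0/15.16 = 32.98, so [stock] = 0.04889 x 32.98 = 1.61 M.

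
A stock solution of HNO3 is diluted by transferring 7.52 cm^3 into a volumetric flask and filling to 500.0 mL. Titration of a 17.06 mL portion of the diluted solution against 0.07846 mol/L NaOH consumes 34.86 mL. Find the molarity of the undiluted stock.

10.7 M

n(NaOH) = 0.07846 x 0.03486 = 0.002735 mol.
n(HNO3) in the aliquot = 0.002735 mol.
[diluted HNO3] = 0.002735 / 0.01706 = 0.1603 M.
Dilution factor = 500.0/7.520 = 66.49, so [stock] = 0.1603 x 66.49 = 10.7 M.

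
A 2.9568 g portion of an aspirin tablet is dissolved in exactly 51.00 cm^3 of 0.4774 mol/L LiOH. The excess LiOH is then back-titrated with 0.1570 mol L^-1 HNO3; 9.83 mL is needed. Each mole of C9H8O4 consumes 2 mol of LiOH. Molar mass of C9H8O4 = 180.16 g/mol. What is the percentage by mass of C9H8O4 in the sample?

Total n(LiOH) added = 0.4774 x 0.05100 = 0.02435 mol.
n(HNO3) used = 0.1570 x 0.009830 = 0.001543 mol, which equals the excess n(LiOH).
So n(LiOH) consumed by the sample = 0.02435 - 0.001543 = 0.02280 mol.
n(C9H8O4) = 0.02280 / 2 = 0.01140 mol.
mass C9H8O4 = 0.01140 x 180.16 = 2.054 g, so %C9H8O4 = 2.054/2.9568 x 100 = 69.5%.

69.5%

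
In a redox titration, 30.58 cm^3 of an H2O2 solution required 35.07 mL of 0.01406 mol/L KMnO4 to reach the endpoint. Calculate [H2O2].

0.0403 M

n(KMnO4) = 0.01406 x 0.03507 = 0.0004931 mol.
From the balanced equation, 2 mol KMnO4 reacts with 5 mol H2O2, so n(H2O2) = 0.0004931 x 5/2 = 0.001233 mol.
[H2O2] = 0.001233 / 0.03058 L = 0.0403 M.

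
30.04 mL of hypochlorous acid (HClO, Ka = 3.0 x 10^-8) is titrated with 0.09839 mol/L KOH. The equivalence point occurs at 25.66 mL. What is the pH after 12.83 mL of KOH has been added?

12.83 mL is exactly half the equivalence volume (25.66/2), i.e. the half-equivalence point.
There, n(HA) = n(A^-), so pH = pKa = -log(3.0 x 10^-8) = 7.52.

7.52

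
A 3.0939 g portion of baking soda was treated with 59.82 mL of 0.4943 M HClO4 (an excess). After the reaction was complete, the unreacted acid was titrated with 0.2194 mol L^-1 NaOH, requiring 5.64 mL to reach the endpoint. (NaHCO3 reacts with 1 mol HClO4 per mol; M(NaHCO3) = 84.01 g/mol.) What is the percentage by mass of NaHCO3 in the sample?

76.9%

Total n(HClO4) added = 0.4943 x 0.05982 = 0.02957 mol.
n(NaOH) used = 0.2194 x 0.005640 = 0.001237 mol, which equals the excess n(HClO4).
So n(HClO4) consumed by the sample = 0.02957 - 0.001237 = 0.02833 mol.
n(NaHCO3) = 0.02833 / 1 = 0.02833 mol.
mass NaHCO3 = 0.02833 x 84.01 = 2.380 g, so %NaHCO3 = 2.380/3.0939 x 100 = 76.9%.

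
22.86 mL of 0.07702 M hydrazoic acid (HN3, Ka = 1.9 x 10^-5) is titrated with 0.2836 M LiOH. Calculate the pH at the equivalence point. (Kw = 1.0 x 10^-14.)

n(HN3) = 0.07702 x 0.02286 = 0.001761 mol; V(LiOH) at equivalence = 0.001761/0.2836 = 0.006208 L.
At equivalence all the acid is converted to N3-; total volume = 0.02286 + 0.006208 = 0.02907 L, so [N3-] = 0.001761/0.02907 = 0.06057 M.
Kb = Kw/Ka = 1.0e-14 / 1.9 x 10^-5 = 5.26e-10.
[OH^-] = sqrt(Kb x [N3-]) = sqrt(5.26e-10 x 0.06057) = 5.65e-6 M.
pOH = 5.25, so pH = 14.00 - 5.25 = 8.75.

8.75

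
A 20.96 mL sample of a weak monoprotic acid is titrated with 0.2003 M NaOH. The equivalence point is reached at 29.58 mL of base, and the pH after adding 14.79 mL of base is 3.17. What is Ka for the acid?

14.79 mL is half of the equivalence volume, so this is the half-equivalence point where [HA] = [A^-].
At half-equivalence pH = pKa, so pKa = 3.17.
Ka = 10^(-3.17) = 6.8 x 10^-4.

6.8 x 10^-4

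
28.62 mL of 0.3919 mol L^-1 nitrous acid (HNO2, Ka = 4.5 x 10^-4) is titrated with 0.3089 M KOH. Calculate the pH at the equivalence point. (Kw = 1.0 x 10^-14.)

8.29

n(HNO2) = 0.3919 x 0.02862 = 0.01122 mol; V(KOH) at equivalence = 0.01122/0.3089 = 0.03631 L.
At equivalence all the acid is converted to NO2-; total volume = 0.02862 + 0.03631 = 0.06493 L, so [NO2-] = 0.01122/0.06493 = 0.1727 M.
Kb = Kw/Ka = 1.0e-14 / 4.5 x 10^-4 = 2.22e-11.
[OH^-] = sqrt(Kb x [NO2-]) = sqrt(2.22e-11 x 0.1727) = 1.96e-6 M.
pOH = 5.71, so pH = 14.00 - 5.71 = 8.29.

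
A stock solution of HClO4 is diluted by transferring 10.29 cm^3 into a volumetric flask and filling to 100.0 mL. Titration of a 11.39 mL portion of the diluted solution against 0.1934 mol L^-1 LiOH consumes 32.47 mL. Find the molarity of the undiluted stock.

5.36 M

n(LiOH) = 0.1934 x 0.03247 = 0.006280 mol.
n(HClO4) in the aliquot = 0.006280 mol.
[diluted HClO4] = 0.006280 / 0.01139 = 0.5513 M.
Dilution factor = 100.0/10.29 = 9.718, so [stock] = 0.5513 x 9.718 = 5.36 M.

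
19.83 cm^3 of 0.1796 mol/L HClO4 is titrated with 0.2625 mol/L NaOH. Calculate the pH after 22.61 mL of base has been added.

n(acid) = 0.1796 x 0.01983 = 0.003561 mol; n(NaOH) added = 0.2625 x 0.02261 = 0.005935 mol.
Base is in excess by 0.005935 - 0.003561 = 0.002374 mol in a total volume of 0.04244 L.
[OH^-] = 0.002374/0.04244 = 0.05593 M, so pOH = 1.25 and pH = 14.00 - 1.25 = 12.75.

12.75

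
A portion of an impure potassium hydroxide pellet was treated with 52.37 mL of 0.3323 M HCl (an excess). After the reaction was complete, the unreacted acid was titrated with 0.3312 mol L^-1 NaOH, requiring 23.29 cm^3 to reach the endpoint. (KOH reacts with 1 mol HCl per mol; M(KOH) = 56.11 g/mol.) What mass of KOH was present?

0.544 g

Total n(HCl) added = 0.3323 x 0.05237 = 0.01740 mol.
n(NaOH) used = 0.3312 x 0.02329 = 0.007714 mol, which equals the excess n(HCl).
So n(HCl) consumed by the sample = 0.01740 - 0.007714 = 0.009689 mol.
n(KOH) = 0.009689 / 1 = 0.009689 mol.
mass = 0.009689 mol x 56.11 g/mol = 0.544 g.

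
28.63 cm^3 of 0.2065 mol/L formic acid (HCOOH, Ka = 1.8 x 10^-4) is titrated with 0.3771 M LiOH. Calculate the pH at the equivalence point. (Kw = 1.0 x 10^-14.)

n(HCOOH) = 0.2065 x 0.02863 = 0.005912 mol; V(LiOH) at equivalence = 0.005912/0.3771 = 0.01568 L.
At equivalence all the acid is converted to HCOO-; total volume = 0.02863 + 0.01568 = 0.04431 L, so [HCOO-] = 0.005912/0.04431 = 0.1334 M.
Kb = Kw/Ka = 1.0e-14 / 1.8 x 10^-4 = 5.56e-11.
[OH^-] = sqrt(Kb x [HCOO-]) = sqrt(5.56e-11 x 0.1334) = 2.72e-6 M.
pOH = 5.57, so pH = 14.00 - 5.57 = 8.43.

8.43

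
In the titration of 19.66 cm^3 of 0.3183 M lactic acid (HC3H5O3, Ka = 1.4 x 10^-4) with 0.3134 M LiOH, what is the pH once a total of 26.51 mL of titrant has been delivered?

n(acid) = 0.3183 x 0.01966 = 0.006258 mol; n(LiOH) added = 0.3134 x 0.02651 = 0.008308 mol.
Base is in excess by 0.008308 - 0.006258 = 0.002050 mol in a total volume of 0.04617 L.
[OH^-] = 0.002050/0.04617 = 0.04441 M, so pOH = 1.35 and pH = 14.00 - 1.35 = 12.65.

12.65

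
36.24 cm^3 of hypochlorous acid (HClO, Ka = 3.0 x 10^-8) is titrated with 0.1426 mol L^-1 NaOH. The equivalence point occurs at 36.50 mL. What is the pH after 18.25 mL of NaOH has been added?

18.25 mL is exactly half the equivalence volume (36.50/2), i.e. the half-equivalence point.
There, n(HA) = n(A^-), so pH = pKa = -log(3.0 x 10^-8) = 7.52.

7.52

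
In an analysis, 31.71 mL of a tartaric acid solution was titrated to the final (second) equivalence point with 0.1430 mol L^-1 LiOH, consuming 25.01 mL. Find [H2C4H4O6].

n(LiOH) = 0.1430 x 0.02501 = 0.003576 mol.
At the final (second) equivalence point, 2 mol OH^- react per mol H2C4H4O6, so n(H2C4H4O6) = 0.003576 / 2 = 0.001788 mol.
[H2C4H4O6] = 0.001788 / 0.03171 L = 0.0564 M.

0.0564 M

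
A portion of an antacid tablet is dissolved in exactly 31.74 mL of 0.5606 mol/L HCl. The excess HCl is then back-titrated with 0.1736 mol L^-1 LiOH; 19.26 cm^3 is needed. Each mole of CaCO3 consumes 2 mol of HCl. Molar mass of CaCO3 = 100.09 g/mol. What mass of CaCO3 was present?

0.723 g

Total n(HCl) added = 0.5606 x 0.03174 = 0.01779 mol.
n(LiOH) used = 0.1736 x 0.01926 = 0.003344 mol, which equals the excess n(HCl).
So n(HCl) consumed by the sample = 0.01779 - 0.003344 = 0.01445 mol.
n(CaCO3) = 0.01445 / 2 = 0.007225 mol.
mass = 0.007225 mol x 100.09 g/mol = 0.723 g.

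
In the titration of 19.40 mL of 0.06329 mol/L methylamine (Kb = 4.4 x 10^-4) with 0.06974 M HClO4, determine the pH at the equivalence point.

6.06

n(CH3NH2) = 0.06329 x 0.01940 = 0.001228 mol; V(HClO4) at equivalence = 0.001228/0.06974 = 0.01761 L.
At equivalence the base is fully converted to CH3NH3+; total volume = 0.03701 L, so [CH3NH3+] = 0.001228/0.03701 = 0.03318 M.
Ka(CH3NH3+) = Kw/Kb = 1.0e-14 / 4.4 x 10^-4 = 2.27e-11.
[H^+] = sqrt(Ka x [CH3NH3+]) = sqrt(2.27e-11 x 0.03318) = 8.68e-7 M.
pH = -log(8.68e-7) = 6.06.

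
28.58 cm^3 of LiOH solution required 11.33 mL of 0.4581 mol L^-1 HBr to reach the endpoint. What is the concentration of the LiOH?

n(HBr) delivered = 0.4581 x 0.01133 = 0.005190 mol.
For a 1:1 reaction, n(LiOH) = 0.005190 mol.
[LiOH] = 0.005190 mol / 0.02858 L = 0.182 M.

0.182 M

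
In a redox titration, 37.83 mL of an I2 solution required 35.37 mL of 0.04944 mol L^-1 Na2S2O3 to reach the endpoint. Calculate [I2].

0.0231 M

n(Na2S2O3) = 0.04944 x 0.03537 = 0.001749 mol.
From the balanced equation, 2 mol Na2S2O3 reacts with 1 mol I2, so n(I2) = 0.001749 x 1/2 = 0.0008743 mol.
[I2] = 0.0008743 / 0.03783 L = 0.0231 M.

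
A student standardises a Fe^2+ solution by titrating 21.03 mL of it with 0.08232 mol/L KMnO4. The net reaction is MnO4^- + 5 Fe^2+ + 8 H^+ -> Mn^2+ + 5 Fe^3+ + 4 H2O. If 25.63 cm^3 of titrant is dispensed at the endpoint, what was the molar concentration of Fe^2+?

n(KMnO4) = 0.08232 x 0.02563 = 0.002110 mol.
From the balanced equation, 1 mol KMnO4 reacts with 5 mol Fe^2+, so n(Fe^2+) = 0.002110 x 5/1 = 0.01055 mol.
[Fe^2+] = 0.01055 / 0.02103 L = 0.502 M.

0.502 M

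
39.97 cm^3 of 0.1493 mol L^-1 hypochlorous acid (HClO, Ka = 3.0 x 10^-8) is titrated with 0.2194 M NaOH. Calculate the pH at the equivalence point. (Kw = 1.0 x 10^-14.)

n(HClO) = 0.1493 x 0.03997 = 0.005968 mol; V(NaOH) at equivalence = 0.005968/0.2194 = 0.02720 L.
At equivalence all the acid is converted to ClO-; total volume = 0.03997 + 0.02720 = 0.06717 L, so [ClO-] = 0.005968/0.06717 = 0.08884 M.
Kb = Kw/Ka = 1.0e-14 / 3.0 x 10^-8 = 3.33e-7.
[OH^-] = sqrt(Kb x [ClO-]) = sqrt(3.33e-7 x 0.08884) = 0.000172 M.
pOH = 3.76, so pH = 14.00 - 3.76 = 10.24.

10.24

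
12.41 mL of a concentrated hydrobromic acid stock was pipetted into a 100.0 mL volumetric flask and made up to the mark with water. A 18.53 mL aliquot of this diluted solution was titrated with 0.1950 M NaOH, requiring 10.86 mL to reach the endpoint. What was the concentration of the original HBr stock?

0.921 M

n(NaOH) = 0.1950 x 0.01086 = 0.002118 mol.
n(HBr) in the aliquot = 0.002118 mol.
[diluted HBr] = 0.002118 / 0.01853 = 0.1143 M.
Dilution factor = 100.0/12.41 = 8.058, so [stock] = 0.1143 x 8.058 = 0.921 M.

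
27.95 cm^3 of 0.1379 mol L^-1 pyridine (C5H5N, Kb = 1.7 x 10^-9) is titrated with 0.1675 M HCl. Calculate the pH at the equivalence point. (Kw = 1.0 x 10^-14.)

3.18

n(C5H5N) = 0.1379 x 0.02795 = 0.003854 mol; V(HCl) at equivalence = 0.003854/0.1675 = 0.02301 L.
At equivalence the base is fully converted to C5H5NH+; total volume = 0.05096 L, so [C5H5NH+] = 0.003854/0.05096 = 0.07563 M.
Ka(C5H5NH+) = Kw/Kb = 1.0e-14 / 1.7 x 10^-9 = 5.88e-6.
[H^+] = sqrt(Ka x [C5H5NH+]) = sqrt(5.88e-6 x 0.07563) = 0.000667 M.
pH = -log(0.000667) = 3.18.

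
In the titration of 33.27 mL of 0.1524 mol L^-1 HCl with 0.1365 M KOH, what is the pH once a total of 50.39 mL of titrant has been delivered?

12.33

n(acid) = 0.1524 x 0.03327 = 0.005070 mol; n(KOH) added = 0.1365 x 0.05039 = 0.006878 mol.
Base is in excess by 0.006878 - 0.005070 = 0.001808 mol in a total volume of 0.08366 L.
[OH^-] = 0.001808/0.08366 = 0.02161 M, so pOH = 1.67 and pH = 14.00 - 1.67 = 12.33.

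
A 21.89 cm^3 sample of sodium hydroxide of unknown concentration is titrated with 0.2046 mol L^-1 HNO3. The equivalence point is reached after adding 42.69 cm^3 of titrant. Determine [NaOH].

n(HNO3) delivered = 0.2046 x 0.04269 = 0.008734 mol.
For a 1:1 reaction, n(NaOH) = 0.008734 mol.
[NaOH] = 0.008734 mol / 0.02189 L = 0.399 M.

0.399 M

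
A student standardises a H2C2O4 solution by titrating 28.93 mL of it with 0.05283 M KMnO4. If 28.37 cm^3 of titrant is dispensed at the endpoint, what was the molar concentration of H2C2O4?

n(KMnO4) = 0.05283 x 0.02837 = 0.001499 mol.
From the balanced equation, 2 mol KMnO4 reacts with 5 mol H2C2O4, so n(H2C2O4) = 0.001499 x 5/2 = 0.003747 mol.
[H2C2O4] = 0.003747 / 0.02893 L = 0.130 M.

0.130 M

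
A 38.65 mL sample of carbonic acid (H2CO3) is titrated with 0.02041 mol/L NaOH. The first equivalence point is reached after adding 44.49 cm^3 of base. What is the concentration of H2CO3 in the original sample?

n(NaOH) = 0.02041 x 0.04449 = 0.0009080 mol.
At the first equivalence point, 1 mol OH^- react per mol H2CO3, so n(H2CO3) = 0.0009080 / 1 = 0.0009080 mol.
[H2CO3] = 0.0009080 / 0.03865 L = 0.0235 M.

0.0235 M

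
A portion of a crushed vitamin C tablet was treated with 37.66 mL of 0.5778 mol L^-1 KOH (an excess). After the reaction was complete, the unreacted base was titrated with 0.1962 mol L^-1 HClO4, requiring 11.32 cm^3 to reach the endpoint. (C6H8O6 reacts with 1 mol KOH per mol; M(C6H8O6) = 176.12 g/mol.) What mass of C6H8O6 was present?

Total n(KOH) added = 0.5778 x 0.03766 = 0.02176 mol.
n(HClO4) used = 0.1962 x 0.01132 = 0.002221 mol, which equals the excess n(KOH).
So n(KOH) consumed by the sample = 0.02176 - 0.002221 = 0.01954 mol.
n(C6H8O6) = 0.01954 / 1 = 0.01954 mol.
mass = 0.01954 mol x 176.12 g/mol = 3.44 g.

3.44 g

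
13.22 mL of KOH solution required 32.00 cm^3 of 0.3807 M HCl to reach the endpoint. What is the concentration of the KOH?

0.922 M

n(HCl) delivered = 0.3807 x 0.03200 = 0.01218 mol.
For a 1:1 reaction, n(KOH) = 0.01218 mol.
[KOH] = 0.01218 mol / 0.01322 L = 0.922 M.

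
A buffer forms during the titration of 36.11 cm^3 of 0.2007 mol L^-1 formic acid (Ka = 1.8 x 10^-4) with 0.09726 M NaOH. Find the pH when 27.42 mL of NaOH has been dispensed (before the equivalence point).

Initial n(HCOOH) = 0.2007 x 0.03611 = 0.007247 mol.
n(NaOH) added = 0.09726 x 0.02742 = 0.002667 mol, converting that many moles of HCOOH to HCOO-.
Remaining n(HCOOH) = 0.004580 mol; n(HCOO-) = 0.002667 mol.
By Henderson-Hasselbalch, pH = pKa + log([A^-]/[HA]) = 3.74 + log(0.002667/0.004580) = 3.74 + (-0.23) = 3.51.

3.51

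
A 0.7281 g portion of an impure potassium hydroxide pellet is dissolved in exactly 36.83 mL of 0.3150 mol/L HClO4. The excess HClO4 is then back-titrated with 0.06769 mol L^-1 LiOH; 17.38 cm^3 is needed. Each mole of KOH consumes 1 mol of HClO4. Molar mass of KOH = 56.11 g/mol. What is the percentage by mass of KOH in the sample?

Total n(HClO4) added = 0.3150 x 0.03683 = 0.01160 mol.
n(LiOH) used = 0.06769 x 0.01738 = 0.001176 mol, which equals the excess n(HClO4).
So n(HClO4) consumed by the sample = 0.01160 - 0.001176 = 0.01042 mol.
n(KOH) = 0.01042 / 1 = 0.01042 mol.
mass KOH = 0.01042 x 56.11 = 0.5849 g, so %KOH = 0.5849/0.7281 x 100 = 80.3%.

80.3%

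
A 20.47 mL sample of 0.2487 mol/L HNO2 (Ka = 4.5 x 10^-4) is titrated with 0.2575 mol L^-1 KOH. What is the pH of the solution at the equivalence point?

8.22

n(HNO2) = 0.2487 x 0.02047 = 0.005091 mol; V(KOH) at equivalence = 0.005091/0.2575 = 0.01977 L.
At equivalence all the acid is converted to NO2-; total volume = 0.02047 + 0.01977 = 0.04024 L, so [NO2-] = 0.005091/0.04024 = 0.1265 M.
Kb = Kw/Ka = 1.0e-14 / 4.5 x 10^-4 = 2.22e-11.
[OH^-] = sqrt(Kb x [NO2-]) = sqrt(2.22e-11 x 0.1265) = 1.68e-6 M.
pOH = 5.78, so pH = 14.00 - 5.78 = 8.22.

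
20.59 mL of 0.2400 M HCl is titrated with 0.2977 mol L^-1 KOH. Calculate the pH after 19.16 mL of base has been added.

12.28

n(acid) = 0.2400 x 0.02059 = 0.004942 mol; n(KOH) added = 0.2977 x 0.01916 = 0.005704 mol.
Base is in excess by 0.005704 - 0.004942 = 0.0007623 mol in a total volume of 0.03975 L.
[OH^-] = 0.0007623/0.03975 = 0.01918 M, so pOH = 1.72 and pH = 14.00 - 1.72 = 12.28.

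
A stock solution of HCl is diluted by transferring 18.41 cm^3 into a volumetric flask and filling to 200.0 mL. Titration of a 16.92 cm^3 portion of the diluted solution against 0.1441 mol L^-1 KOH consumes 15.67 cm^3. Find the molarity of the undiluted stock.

n(KOH) = 0.1441 x 0.01567 = 0.002258 mol.
n(HCl) in the aliquot = 0.002258 mol.
[diluted HCl] = 0.002258 / 0.01692 = 0.1335 M.
Dilution factor = 200.0/18.41 = 10.86, so [stock] = 0.1335 x 10.86 = 1.45 M.

1.45 M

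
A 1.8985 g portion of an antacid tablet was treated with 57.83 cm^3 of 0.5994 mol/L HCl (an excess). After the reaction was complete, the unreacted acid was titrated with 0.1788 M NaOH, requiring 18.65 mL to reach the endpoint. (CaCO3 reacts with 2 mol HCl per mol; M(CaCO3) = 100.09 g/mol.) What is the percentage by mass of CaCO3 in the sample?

Total n(HCl) added = 0.5994 x 0.05783 = 0.03466 mol.
n(NaOH) used = 0.1788 x 0.01865 = 0.003335 mol, which equals the excess n(HCl).
So n(HCl) consumed by the sample = 0.03466 - 0.003335 = 0.03133 mol.
n(CaCO3) = 0.03133 / 2 = 0.01566 mol.
mass CaCO3 = 0.01566 x 100.09 = 1.568 g, so %CaCO3 = 1.568/1.8985 x 100 = 82.6%.

82.6%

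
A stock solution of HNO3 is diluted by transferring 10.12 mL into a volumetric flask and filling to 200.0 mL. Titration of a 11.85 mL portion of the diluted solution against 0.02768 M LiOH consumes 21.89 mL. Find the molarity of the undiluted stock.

n(LiOH) = 0.02768 x 0.02189 = 0.0006059 mol.
n(HNO3) in the aliquot = 0.0006059 mol.
[diluted HNO3] = 0.0006059 / 0.01185 = 0.05113 M.
Dilution factor = 200.0/10.12 = 19.76, so [stock] = 0.05113 x 19.76 = 1.01 M.

1.01 M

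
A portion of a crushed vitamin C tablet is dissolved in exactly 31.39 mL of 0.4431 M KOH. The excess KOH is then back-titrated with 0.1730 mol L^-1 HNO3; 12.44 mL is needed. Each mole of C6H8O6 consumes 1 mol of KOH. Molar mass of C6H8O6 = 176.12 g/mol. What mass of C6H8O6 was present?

2.07 g

Total n(KOH) added = 0.4431 x 0.03139 = 0.01391 mol.
n(HNO3) used = 0.1730 x 0.01244 = 0.002152 mol, which equals the excess n(KOH).
So n(KOH) consumed by the sample = 0.01391 - 0.002152 = 0.01176 mol.
n(C6H8O6) = 0.01176 / 1 = 0.01176 mol.
mass = 0.01176 mol x 176.12 g/mol = 2.07 g.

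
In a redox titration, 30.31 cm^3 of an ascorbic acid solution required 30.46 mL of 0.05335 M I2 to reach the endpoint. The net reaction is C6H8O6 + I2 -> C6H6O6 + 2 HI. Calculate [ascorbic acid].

0.0536 M

n(I2) = 0.05335 x 0.03046 = 0.001625 mol.
From the balanced equation, 1 mol I2 reacts with 1 mol ascorbic acid, so n(ascorbic acid) = 0.001625 x 1/1 = 0.001625 mol.
[ascorbic acid] = 0.001625 / 0.03031 L = 0.0536 M.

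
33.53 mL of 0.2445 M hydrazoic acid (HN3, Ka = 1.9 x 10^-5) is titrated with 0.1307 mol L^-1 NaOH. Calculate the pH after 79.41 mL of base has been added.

12.29

n(acid) = 0.2445 x 0.03353 = 0.008198 mol; n(NaOH) added = 0.1307 x 0.07941 = 0.01038 mol.
Base is in excess by 0.01038 - 0.008198 = 0.002181 mol in a total volume of 0.1129 L.
[OH^-] = 0.002181/0.1129 = 0.01931 M, so pOH = 1.71 and pH = 14.00 - 1.71 = 12.29.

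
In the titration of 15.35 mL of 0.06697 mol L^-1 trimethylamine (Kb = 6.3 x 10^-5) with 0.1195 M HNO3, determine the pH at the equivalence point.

5.58

n((CH3)3N) = 0.06697 x 0.01535 = 0.001028 mol; V(HNO3) at equivalence = 0.001028/0.1195 = 0.008602 L.
At equivalence the base is fully converted to (CH3)3NH+; total volume = 0.02395 L, so [(CH3)3NH+] = 0.001028/0.02395 = 0.04292 M.
Ka((CH3)3NH+) = Kw/Kb = 1.0e-14 / 6.3 x 10^-5 = 1.59e-10.
[H^+] = sqrt(Ka x [(CH3)3NH+]) = sqrt(1.59e-10 x 0.04292) = 2.61e-6 M.
pH = -log(2.61e-6) = 5.58.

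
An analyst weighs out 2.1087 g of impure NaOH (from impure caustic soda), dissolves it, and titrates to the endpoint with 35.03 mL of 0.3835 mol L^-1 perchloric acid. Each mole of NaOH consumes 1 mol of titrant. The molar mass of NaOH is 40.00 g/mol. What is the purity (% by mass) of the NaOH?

n(HClO4) = 0.3835 x 0.03503 = 0.01343 mol.
n(NaOH) = 0.01343 / 1 = 0.01343 mol.
mass of NaOH = 0.01343 x 40.00 = 0.5374 g.
% purity = 0.5374 / 2.1087 x 100 = 25.5%.

25.5%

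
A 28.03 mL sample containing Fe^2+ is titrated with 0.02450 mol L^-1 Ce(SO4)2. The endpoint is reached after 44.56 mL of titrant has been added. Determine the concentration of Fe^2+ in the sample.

0.0389 M

n(Ce(SO4)2) = 0.02450 x 0.04456 = 0.001092 mol.
From the balanced equation, 1 mol Ce(SO4)2 reacts with 1 mol Fe^2+, so n(Fe^2+) = 0.001092 x 1/1 = 0.001092 mol.
[Fe^2+] = 0.001092 / 0.02803 L = 0.0389 M.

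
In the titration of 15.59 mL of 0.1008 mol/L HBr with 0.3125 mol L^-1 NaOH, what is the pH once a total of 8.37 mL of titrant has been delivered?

n(acid) = 0.1008 x 0.01559 = 0.001571 mol; n(NaOH) added = 0.3125 x 0.008370 = 0.002616 mol.
Base is in excess by 0.002616 - 0.001571 = 0.001044 mol in a total volume of 0.02396 L.
[OH^-] = 0.001044/0.02396 = 0.04358 M, so pOH = 1.36 and pH = 14.00 - 1.36 = 12.64.

12.64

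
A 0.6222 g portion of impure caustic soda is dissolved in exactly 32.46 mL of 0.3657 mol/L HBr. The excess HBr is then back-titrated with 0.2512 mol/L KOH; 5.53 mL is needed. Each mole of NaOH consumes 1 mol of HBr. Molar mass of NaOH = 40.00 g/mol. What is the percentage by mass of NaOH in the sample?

Total n(HBr) added = 0.3657 x 0.03246 = 0.01187 mol.
n(KOH) used = 0.2512 x 0.005530 = 0.001389 mol, which equals the excess n(HBr).
So n(HBr) consumed by the sample = 0.01187 - 0.001389 = 0.01048 mol.
n(NaOH) = 0.01048 / 1 = 0.01048 mol.
mass NaOH = 0.01048 x 40.00 = 0.4193 g, so %NaOH = 0.4193/0.6222 x 100 = 67.4%.

67.4%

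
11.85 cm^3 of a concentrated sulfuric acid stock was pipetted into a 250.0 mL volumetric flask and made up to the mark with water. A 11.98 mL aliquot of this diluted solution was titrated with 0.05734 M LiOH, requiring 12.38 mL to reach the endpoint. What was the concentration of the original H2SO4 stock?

n(LiOH) = 0.05734 x 0.01238 = 0.0007099 mol.
n(H2SO4) in the aliquot = 0.0007099 x 1/2 = 0.0003549 mol.
[diluted H2SO4] = 0.0003549 / 0.01198 = 0.02963 M.
Dilution factor = 250.0/11.85 = 21.10, so [stock] = 0.02963 x 21.10 = 0.625 M.

0.625 M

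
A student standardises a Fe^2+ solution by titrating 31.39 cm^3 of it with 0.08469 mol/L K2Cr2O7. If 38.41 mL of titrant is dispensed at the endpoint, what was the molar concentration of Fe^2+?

n(K2Cr2O7) = 0.08469 x 0.03841 = 0.003253 mol.
From the balanced equation, 1 mol K2Cr2O7 reacts with 6 mol Fe^2+, so n(Fe^2+) = 0.003253 x 6/1 = 0.01952 mol.
[Fe^2+] = 0.01952 / 0.03139 L = 0.622 M.

0.622 M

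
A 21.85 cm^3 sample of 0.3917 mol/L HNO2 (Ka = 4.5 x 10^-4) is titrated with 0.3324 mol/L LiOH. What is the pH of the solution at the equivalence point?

n(HNO2) = 0.3917 x 0.02185 = 0.008559 mol; V(LiOH) at equivalence = 0.008559/0.3324 = 0.02575 L.
At equivalence all the acid is converted to NO2-; total volume = 0.02185 + 0.02575 = 0.04760 L, so [NO2-] = 0.008559/0.04760 = 0.1798 M.
Kb = Kw/Ka = 1.0e-14 / 4.5 x 10^-4 = 2.22e-11.
[OH^-] = sqrt(Kb x [NO2-]) = sqrt(2.22e-11 x 0.1798) = 2.00e-6 M.
pOH = 5.70, so pH = 14.00 - 5.70 = 8.30.

8.30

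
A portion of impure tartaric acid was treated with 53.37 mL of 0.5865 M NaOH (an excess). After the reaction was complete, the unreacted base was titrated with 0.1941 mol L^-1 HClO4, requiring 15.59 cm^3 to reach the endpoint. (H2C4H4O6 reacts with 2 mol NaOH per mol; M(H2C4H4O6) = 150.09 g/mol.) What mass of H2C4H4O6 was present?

Total n(NaOH) added = 0.5865 x 0.05337 = 0.03130 mol.
n(HClO4) used = 0.1941 x 0.01559 = 0.003026 mol, which equals the excess n(NaOH).
So n(NaOH) consumed by the sample = 0.03130 - 0.003026 = 0.02828 mol.
n(H2C4H4O6) = 0.02828 / 2 = 0.01414 mol.
mass = 0.01414 mol x 150.09 g/mol = 2.12 g.

2.12 g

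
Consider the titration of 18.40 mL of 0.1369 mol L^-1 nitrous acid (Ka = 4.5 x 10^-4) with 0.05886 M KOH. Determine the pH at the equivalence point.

7.98

n(HNO2) = 0.1369 x 0.01840 = 0.002519 mol; V(KOH) at equivalence = 0.002519/0.05886 = 0.04280 L.
At equivalence all the acid is converted to NO2-; total volume = 0.01840 + 0.04280 = 0.06120 L, so [NO2-] = 0.002519/0.06120 = 0.04116 M.
Kb = Kw/Ka = 1.0e-14 / 4.5 x 10^-4 = 2.22e-11.
[OH^-] = sqrt(Kb x [NO2-]) = sqrt(2.22e-11 x 0.04116) = 9.56e-7 M.
pOH = 6.02, so pH = 14.00 - 6.02 = 7.98.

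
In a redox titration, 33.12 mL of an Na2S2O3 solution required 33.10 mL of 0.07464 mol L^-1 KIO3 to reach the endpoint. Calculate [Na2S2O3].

n(KIO3) = 0.07464 x 0.03310 = 0.002471 mol.
From the balanced equation, 1 mol KIO3 reacts with 6 mol Na2S2O3, so n(Na2S2O3) = 0.002471 x 6/1 = 0.01482 mol.
[Na2S2O3] = 0.01482 / 0.03312 L = 0.448 M.

0.448 M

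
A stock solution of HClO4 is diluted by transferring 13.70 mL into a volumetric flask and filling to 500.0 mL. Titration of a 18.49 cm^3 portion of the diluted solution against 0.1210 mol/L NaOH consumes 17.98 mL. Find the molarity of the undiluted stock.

4.29 M

n(NaOH) = 0.1210 x 0.01798 = 0.002176 mol.
n(HClO4) in the aliquot = 0.002176 mol.
[diluted HClO4] = 0.002176 / 0.01849 = 0.1177 M.
Dilution factor = 500.0/13.70 = 36.50, so [stock] = 0.1177 x 36.50 = 4.29 M.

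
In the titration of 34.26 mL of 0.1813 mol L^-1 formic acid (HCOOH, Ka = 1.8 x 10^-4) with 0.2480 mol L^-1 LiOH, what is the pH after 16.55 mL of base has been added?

4.03

Initial n(HCOOH) = 0.1813 x 0.03426 = 0.006211 mol.
n(LiOH) added = 0.2480 x 0.01655 = 0.004104 mol, converting that many moles of HCOOH to HCOO-.
Remaining n(HCOOH) = 0.002107 mol; n(HCOO-) = 0.004104 mol.
By Henderson-Hasselbalch, pH = pKa + log([A^-]/[HA]) = 3.74 + log(0.004104/0.002107) = 3.74 + (+0.29) = 4.03.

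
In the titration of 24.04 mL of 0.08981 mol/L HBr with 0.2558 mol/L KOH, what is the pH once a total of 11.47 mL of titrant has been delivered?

12.34

n(acid) = 0.08981 x 0.02404 = 0.002159 mol; n(KOH) added = 0.2558 x 0.01147 = 0.002934 mol.
Base is in excess by 0.002934 - 0.002159 = 0.0007750 mol in a total volume of 0.03551 L.
[OH^-] = 0.0007750/0.03551 = 0.02182 M, so pOH = 1.66 and pH = 14.00 - 1.66 = 12.34.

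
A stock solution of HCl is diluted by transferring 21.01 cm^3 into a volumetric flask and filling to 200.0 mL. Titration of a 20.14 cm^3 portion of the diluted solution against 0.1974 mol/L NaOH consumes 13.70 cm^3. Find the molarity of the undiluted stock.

n(NaOH) = 0.1974 x 0.01370 = 0.002704 mol.
n(HCl) in the aliquot = 0.002704 mol.
[diluted HCl] = 0.002704 / 0.02014 = 0.1343 M.
Dilution factor = 200.0/21.01 = 9.519, so [stock] = 0.1343 x 9.519 = 1.28 M.

1.28 M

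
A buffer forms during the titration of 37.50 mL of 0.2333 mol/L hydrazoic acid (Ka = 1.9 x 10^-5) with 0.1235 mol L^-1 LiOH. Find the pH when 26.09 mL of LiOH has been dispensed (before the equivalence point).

Initial n(HN3) = 0.2333 x 0.03750 = 0.008749 mol.
n(LiOH) added = 0.1235 x 0.02609 = 0.003222 mol, converting that many moles of HN3 to N3-.
Remaining n(HN3) = 0.005527 mol; n(N3-) = 0.003222 mol.
By Henderson-Hasselbalch, pH = pKa + log([A^-]/[HA]) = 4.72 + log(0.003222/0.005527) = 4.72 + (-0.23) = 4.49.

4.49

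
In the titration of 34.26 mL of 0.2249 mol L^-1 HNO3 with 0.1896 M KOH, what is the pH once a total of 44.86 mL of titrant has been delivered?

12.01

n(acid) = 0.2249 x 0.03426 = 0.007705 mol; n(KOH) added = 0.1896 x 0.04486 = 0.008505 mol.
Base is in excess by 0.008505 - 0.007705 = 0.0008004 mol in a total volume of 0.07912 L.
[OH^-] = 0.0008004/0.07912 = 0.01012 M, so pOH = 1.99 and pH = 14.00 - 1.99 = 12.01.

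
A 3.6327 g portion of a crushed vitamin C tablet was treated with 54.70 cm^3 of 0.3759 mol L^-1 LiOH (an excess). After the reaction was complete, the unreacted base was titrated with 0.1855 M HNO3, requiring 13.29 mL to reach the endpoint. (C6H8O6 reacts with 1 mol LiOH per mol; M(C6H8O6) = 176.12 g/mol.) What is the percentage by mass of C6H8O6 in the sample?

Total n(LiOH) added = 0.3759 x 0.05470 = 0.02056 mol.
n(HNO3) used = 0.1855 x 0.01329 = 0.002465 mol, which equals the excess n(LiOH).
So n(LiOH) consumed by the sample = 0.02056 - 0.002465 = 0.01810 mol.
n(C6H8O6) = 0.01810 / 1 = 0.01810 mol.
mass C6H8O6 = 0.01810 x 176.12 = 3.187 g, so %C6H8O6 = 3.187/3.6327 x 100 = 87.7%.

87.7%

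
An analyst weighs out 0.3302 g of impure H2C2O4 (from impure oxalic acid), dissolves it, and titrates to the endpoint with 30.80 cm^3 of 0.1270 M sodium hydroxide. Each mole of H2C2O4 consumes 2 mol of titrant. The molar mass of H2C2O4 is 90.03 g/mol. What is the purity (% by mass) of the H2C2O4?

53.3%

n(NaOH) = 0.1270 x 0.03080 = 0.003912 mol.
n(H2C2O4) = 0.003912 / 2 = 0.001956 mol.
mass of H2C2O4 = 0.001956 x 90.03 = 0.1761 g.
% purity = 0.1761 / 0.3302 x 100 = 53.3%.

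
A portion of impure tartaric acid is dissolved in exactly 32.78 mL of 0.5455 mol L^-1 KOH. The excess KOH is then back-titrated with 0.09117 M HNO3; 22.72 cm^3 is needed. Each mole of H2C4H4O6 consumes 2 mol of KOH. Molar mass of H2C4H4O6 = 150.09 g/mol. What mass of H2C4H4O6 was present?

1.19 g

Total n(KOH) added = 0.5455 x 0.03278 = 0.01788 mol.
n(HNO3) used = 0.09117 x 0.02272 = 0.002071 mol, which equals the excess n(KOH).
So n(KOH) consumed by the sample = 0.01788 - 0.002071 = 0.01581 mol.
n(H2C4H4O6) = 0.01581 / 2 = 0.007905 mol.
mass = 0.007905 mol x 150.09 g/mol = 1.19 g.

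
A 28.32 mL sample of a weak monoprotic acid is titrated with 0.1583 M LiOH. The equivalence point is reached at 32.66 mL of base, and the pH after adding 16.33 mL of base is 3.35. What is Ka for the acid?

4.5 x 10^-4

16.33 mL is half of the equivalence volume, so this is the half-equivalence point where [HA] = [A^-].
At half-equivalence pH = pKa, so pKa = 3.35.
Ka = 10^(-3.35) = 4.5 x 10^-4.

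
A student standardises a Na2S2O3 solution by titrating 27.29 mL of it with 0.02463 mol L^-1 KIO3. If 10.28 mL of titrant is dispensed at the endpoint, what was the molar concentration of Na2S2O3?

0.0557 M

n(KIO3) = 0.02463 x 0.01028 = 0.0002532 mol.
From the balanced equation, 1 mol KIO3 reacts with 6 mol Na2S2O3, so n(Na2S2O3) = 0.0002532 x 6/1 = 0.001519 mol.
[Na2S2O3] = 0.001519 / 0.02729 L = 0.0557 M.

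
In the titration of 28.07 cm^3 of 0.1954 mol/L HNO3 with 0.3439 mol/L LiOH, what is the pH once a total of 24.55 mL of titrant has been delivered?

12.75

n(acid) = 0.1954 x 0.02807 = 0.005485 mol; n(LiOH) added = 0.3439 x 0.02455 = 0.008443 mol.
Base is in excess by 0.008443 - 0.005485 = 0.002958 mol in a total volume of 0.05262 L.
[OH^-] = 0.002958/0.05262 = 0.05621 M, so pOH = 1.25 and pH = 14.00 - 1.25 = 12.75.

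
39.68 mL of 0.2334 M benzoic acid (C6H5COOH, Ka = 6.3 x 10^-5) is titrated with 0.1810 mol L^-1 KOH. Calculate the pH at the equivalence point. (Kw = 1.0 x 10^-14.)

8.60

n(C6H5COOH) = 0.2334 x 0.03968 = 0.009261 mol; V(KOH) at equivalence = 0.009261/0.1810 = 0.05117 L.
At equivalence all the acid is converted to C6H5COO-; total volume = 0.03968 + 0.05117 = 0.09085 L, so [C6H5COO-] = 0.009261/0.09085 = 0.1019 M.
Kb = Kw/Ka = 1.0e-14 / 6.3 x 10^-5 = 1.59e-10.
[OH^-] = sqrt(Kb x [C6H5COO-]) = sqrt(1.59e-10 x 0.1019) = 4.02e-6 M.
pOH = 5.40, so pH = 14.00 - 5.40 = 8.60.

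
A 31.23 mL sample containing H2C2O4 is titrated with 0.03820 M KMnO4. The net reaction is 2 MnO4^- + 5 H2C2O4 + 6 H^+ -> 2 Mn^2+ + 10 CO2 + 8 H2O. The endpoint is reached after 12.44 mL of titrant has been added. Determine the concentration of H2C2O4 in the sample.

0.0380 M

n(KMnO4) = 0.03820 x 0.01244 = 0.0004752 mol.
From the balanced equation, 2 mol KMnO4 reacts with 5 mol H2C2O4, so n(H2C2O4) = 0.0004752 x 5/2 = 0.001188 mol.
[H2C2O4] = 0.001188 / 0.03123 L = 0.0380 M.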